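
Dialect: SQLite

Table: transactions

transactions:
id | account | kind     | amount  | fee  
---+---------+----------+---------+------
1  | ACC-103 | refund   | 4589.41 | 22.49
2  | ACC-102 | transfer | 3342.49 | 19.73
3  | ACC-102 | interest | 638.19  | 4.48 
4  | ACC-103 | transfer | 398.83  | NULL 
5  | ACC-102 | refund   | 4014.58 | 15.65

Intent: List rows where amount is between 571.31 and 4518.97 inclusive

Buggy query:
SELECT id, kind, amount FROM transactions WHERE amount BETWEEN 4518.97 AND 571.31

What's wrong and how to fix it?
Bug: BETWEEN expects the lower bound first; with 4518.97 AND 571.31 the range is empty

Fix: Swap the bounds so the smaller value comes first

Corrected query:
SELECT id, kind, amount FROM transactions WHERE amount BETWEEN 571.31 AND 4518.97

Result:
id | kind     | amount 
---+----------+--------
2  | transfer | 3342.49
3  | interest | 638.19 
5  | refund   | 4014.58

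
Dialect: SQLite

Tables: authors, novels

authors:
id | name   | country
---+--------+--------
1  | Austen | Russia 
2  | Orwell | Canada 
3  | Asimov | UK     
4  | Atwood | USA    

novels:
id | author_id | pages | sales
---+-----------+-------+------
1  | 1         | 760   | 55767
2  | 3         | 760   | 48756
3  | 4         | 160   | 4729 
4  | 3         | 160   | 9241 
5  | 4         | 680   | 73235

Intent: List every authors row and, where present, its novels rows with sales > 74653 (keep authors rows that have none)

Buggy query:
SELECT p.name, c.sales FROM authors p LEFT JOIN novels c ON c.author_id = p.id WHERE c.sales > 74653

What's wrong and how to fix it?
Bug: Filtering c.sales in WHERE discards the NULL rows produced by LEFT JOIN, turning it into an inner join

Fix: Move the right-table condition into the ON clause so unmatched parents are kept

Corrected query:
SELECT p.name, c.sales FROM authors p LEFT JOIN novels c ON c.author_id = p.id AND c.sales > 74653

Result:
name   | sales
-------+------
Austen | NULL 
Orwell | NULL 
Asimov | NULL 
Atwood | NULL 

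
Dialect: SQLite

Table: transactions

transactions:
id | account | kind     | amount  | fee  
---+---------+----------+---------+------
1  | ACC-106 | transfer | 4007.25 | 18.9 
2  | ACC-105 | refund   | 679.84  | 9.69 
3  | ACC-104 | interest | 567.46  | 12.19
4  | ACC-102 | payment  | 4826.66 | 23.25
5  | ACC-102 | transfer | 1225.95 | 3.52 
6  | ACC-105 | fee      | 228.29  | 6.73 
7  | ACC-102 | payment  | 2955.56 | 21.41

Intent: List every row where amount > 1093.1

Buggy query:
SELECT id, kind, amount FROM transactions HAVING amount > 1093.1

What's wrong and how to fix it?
Bug: This is a non-aggregate query (no GROUP BY, no aggregates), so in SQLite the HAVING clause is invalid here; a row-level condition belongs in WHERE

Fix: Replace HAVING with WHERE since the condition applies to individual rows

Corrected query:
SELECT id, kind, amount FROM transactions WHERE amount > 1093.1

Result:
id | kind     | amount 
---+----------+--------
1  | transfer | 4007.25
4  | payment  | 4826.66
5  | transfer | 1225.95
7  | payment  | 2955.56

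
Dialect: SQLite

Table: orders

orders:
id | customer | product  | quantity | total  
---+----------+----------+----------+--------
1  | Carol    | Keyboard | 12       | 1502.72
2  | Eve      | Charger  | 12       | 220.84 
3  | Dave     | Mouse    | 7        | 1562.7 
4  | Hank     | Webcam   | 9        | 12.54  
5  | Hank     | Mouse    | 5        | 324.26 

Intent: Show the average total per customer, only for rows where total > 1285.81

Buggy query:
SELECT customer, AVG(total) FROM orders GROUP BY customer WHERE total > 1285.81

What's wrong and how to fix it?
Bug: WHERE cannot follow GROUP BY

Fix: Move the WHERE clause before GROUP BY

Corrected query:
SELECT customer, AVG(total) FROM orders WHERE total > 1285.81 GROUP BY customer

Result:
customer | AVG(total)
---------+-----------
Carol    | 1502.72   
Dave     | 1562.7    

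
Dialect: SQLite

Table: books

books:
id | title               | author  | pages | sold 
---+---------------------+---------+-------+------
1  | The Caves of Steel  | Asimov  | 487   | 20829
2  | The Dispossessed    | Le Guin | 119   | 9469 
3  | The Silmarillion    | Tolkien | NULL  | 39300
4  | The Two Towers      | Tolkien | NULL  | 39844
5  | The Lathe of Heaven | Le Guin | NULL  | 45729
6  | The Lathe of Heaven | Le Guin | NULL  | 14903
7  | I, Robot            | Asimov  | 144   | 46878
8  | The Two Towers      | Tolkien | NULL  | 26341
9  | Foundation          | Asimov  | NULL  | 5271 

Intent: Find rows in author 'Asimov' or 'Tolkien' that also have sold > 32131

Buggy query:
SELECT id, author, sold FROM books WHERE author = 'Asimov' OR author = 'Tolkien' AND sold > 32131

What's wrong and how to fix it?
Bug: AND binds tighter than OR, so this parses as author = 'Asimov' OR (author = 'Tolkien' AND sold > 32131)

Fix: Group the OR with parentheses (or use IN), then AND the threshold

Corrected query:
SELECT id, author, sold FROM books WHERE (author = 'Asimov' OR author = 'Tolkien') AND sold > 32131

Result:
id | author  | sold 
---+---------+------
3  | Tolkien | 39300
4  | Tolkien | 39844
7  | Asimov  | 46878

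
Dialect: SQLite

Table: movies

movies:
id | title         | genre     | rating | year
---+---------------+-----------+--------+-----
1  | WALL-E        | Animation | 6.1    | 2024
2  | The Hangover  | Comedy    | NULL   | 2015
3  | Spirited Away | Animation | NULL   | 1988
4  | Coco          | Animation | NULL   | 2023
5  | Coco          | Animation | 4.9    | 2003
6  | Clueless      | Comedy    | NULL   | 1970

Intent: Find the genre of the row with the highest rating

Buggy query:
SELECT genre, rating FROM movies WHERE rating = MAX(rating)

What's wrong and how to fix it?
Bug: WHERE is evaluated per row; an aggregate over the whole table isn't defined there

Fix: Wrap MAX in a scalar subquery so WHERE compares against a single value

Corrected query:
SELECT genre, rating FROM movies WHERE rating = (SELECT MAX(rating) FROM movies)

Result:
genre     | rating
----------+-------
Animation | 6.1   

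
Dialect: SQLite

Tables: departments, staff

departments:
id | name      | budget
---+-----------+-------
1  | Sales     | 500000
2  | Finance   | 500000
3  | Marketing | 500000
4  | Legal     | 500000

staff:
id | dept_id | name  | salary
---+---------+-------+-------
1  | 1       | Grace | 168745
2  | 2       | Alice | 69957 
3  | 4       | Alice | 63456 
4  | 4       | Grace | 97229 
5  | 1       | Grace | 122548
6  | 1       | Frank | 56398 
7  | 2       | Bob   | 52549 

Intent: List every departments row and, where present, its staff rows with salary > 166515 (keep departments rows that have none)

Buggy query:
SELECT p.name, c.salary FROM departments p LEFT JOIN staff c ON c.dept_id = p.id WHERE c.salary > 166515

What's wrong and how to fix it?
Bug: A WHERE condition on the right-hand table after LEFT JOIN drops unmatched parents

Fix: Move the right-table condition into the ON clause so unmatched parents are kept

Corrected query:
SELECT p.name, c.salary FROM departments p LEFT JOIN staff c ON c.dept_id = p.id AND c.salary > 166515

Result:
name      | salary
----------+-------
Sales     | 168745
Finance   | NULL  
Marketing | NULL  
Legal     | NULL  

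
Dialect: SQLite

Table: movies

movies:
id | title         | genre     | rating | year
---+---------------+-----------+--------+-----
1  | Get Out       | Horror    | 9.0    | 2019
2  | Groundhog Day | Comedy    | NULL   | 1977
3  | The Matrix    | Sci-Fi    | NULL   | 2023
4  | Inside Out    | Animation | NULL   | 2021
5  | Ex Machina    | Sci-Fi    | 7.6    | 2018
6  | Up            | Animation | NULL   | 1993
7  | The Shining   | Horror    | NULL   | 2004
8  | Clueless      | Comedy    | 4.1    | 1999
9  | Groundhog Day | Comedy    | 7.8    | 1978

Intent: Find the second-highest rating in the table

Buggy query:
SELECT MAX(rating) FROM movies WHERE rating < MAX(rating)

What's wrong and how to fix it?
Bug: The inner MAX is an aggregate inside WHERE, which is not allowed

Fix: Compute the overall MAX in a subquery, then take MAX of rows below it

Corrected query:
SELECT MAX(rating) FROM movies WHERE rating < (SELECT MAX(rating) FROM movies)

Result:
MAX(rating)
-----------
7.8        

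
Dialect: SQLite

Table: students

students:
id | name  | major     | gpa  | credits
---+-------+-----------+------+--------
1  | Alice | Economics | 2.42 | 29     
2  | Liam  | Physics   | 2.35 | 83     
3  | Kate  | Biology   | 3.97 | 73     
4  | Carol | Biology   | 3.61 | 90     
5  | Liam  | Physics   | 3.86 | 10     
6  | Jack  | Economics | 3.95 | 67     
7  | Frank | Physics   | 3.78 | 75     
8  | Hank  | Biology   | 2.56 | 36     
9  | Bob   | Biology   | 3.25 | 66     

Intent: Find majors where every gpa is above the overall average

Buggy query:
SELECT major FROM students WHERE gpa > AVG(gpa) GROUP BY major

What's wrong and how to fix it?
Bug: AVG() is an aggregate; it can't sit directly in WHERE

Fix: Compute the overall average in a scalar subquery and compare each group's MIN against it in HAVING

Corrected query:
SELECT major FROM students GROUP BY major HAVING MIN(gpa) > (SELECT AVG(gpa) FROM students)

Result:
(no rows)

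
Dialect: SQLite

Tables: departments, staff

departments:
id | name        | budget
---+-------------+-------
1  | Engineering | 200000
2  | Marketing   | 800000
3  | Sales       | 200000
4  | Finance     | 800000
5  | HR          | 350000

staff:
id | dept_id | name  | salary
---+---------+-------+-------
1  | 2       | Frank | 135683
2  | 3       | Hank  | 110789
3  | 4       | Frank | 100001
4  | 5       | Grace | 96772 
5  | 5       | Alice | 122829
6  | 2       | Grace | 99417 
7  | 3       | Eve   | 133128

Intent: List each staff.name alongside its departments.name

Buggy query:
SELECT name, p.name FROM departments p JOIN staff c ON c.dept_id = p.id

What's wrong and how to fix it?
Bug: 'name' exists in both joined tables, so the database can't tell which one is meant

Fix: Prefix ambiguous columns with the table alias

Corrected query:
SELECT c.name, p.name FROM departments p JOIN staff c ON c.dept_id = p.id

Result:
name  | name     
------+----------
Frank | Marketing
Hank  | Sales    
Frank | Finance  
Grace | HR       
Alice | HR       
Grace | Marketing
Eve   | Sales    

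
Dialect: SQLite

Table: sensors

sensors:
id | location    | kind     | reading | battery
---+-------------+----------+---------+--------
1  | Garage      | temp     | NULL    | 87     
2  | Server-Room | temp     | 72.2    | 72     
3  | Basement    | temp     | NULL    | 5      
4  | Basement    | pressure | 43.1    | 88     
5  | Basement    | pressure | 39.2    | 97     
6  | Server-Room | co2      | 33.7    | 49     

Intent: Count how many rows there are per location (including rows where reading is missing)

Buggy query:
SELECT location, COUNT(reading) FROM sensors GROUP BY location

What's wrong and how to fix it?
Bug: COUNT(column) counts non-NULL values only; rows with NULL reading aren't counted

Fix: Use COUNT(*) to count all rows regardless of NULL

Corrected query:
SELECT location, COUNT(*) FROM sensors GROUP BY location

Result:
location    | COUNT(*)
------------+---------
Basement    | 3       
Garage      | 1       
Server-Room | 2       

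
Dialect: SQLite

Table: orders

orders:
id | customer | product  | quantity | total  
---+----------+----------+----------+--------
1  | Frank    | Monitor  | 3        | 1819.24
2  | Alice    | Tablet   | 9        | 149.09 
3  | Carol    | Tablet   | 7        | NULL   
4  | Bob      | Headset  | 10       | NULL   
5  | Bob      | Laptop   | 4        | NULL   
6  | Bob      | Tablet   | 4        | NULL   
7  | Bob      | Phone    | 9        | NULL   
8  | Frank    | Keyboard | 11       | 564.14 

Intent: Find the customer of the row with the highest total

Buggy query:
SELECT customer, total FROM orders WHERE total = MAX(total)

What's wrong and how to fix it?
Bug: WHERE is evaluated per row; an aggregate over the whole table isn't defined there

Fix: Use a subquery: WHERE total = (SELECT MAX(total) FROM orders)

Corrected query:
SELECT customer, total FROM orders WHERE total = (SELECT MAX(total) FROM orders)

Result:
customer | total  
---------+--------
Frank    | 1819.24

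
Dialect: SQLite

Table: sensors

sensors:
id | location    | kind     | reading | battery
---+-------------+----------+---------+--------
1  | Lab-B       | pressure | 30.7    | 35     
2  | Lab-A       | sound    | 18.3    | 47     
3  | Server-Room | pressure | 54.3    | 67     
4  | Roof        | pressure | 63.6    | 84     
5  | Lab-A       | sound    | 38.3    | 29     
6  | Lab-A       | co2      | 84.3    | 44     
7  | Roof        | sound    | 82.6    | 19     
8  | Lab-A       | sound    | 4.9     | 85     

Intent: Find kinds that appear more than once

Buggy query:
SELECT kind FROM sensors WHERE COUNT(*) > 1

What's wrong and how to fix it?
Bug: WHERE can't reference COUNT(*); aggregates are computed after WHERE

Fix: GROUP BY kind, then filter groups with HAVING COUNT(*) > 1

Corrected query:
SELECT kind FROM sensors GROUP BY kind HAVING COUNT(*) > 1

Result:
kind    
--------
pressure
sound   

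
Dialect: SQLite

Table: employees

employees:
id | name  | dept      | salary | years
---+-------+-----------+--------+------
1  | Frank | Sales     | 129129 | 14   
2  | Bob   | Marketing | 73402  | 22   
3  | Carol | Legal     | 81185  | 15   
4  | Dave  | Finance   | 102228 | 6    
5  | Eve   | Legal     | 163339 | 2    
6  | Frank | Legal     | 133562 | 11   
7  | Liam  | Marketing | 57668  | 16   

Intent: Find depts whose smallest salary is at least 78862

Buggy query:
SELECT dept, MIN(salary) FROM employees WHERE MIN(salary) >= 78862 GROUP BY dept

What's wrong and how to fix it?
Bug: Aggregates like MIN are computed per group after WHERE runs

Fix: Replace WHERE with HAVING after the GROUP BY

Corrected query:
SELECT dept, MIN(salary) FROM employees GROUP BY dept HAVING MIN(salary) >= 78862

Result:
dept    | MIN(salary)
--------+------------
Finance | 102228     
Legal   | 81185      
Sales   | 129129     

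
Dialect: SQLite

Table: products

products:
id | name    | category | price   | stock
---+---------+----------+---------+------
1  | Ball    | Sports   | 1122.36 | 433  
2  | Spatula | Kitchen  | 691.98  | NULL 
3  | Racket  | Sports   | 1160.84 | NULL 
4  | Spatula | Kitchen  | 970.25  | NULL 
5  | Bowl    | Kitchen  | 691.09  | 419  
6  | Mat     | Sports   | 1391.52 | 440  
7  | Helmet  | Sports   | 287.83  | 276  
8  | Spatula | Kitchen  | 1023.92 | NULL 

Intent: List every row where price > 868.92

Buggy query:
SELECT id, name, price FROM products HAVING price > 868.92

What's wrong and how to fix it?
Bug: HAVING filters the output of aggregation, but this query has no GROUP BY and no aggregate functions, so SQLite rejects it (HAVING clause on a non-aggregate query); the condition here is per row

Fix: Replace HAVING with WHERE since the condition applies to individual rows

Corrected query:
SELECT id, name, price FROM products WHERE price > 868.92

Result:
id | name    | price  
---+---------+--------
1  | Ball    | 1122.36
3  | Racket  | 1160.84
4  | Spatula | 970.25 
6  | Mat     | 1391.52
8  | Spatula | 1023.92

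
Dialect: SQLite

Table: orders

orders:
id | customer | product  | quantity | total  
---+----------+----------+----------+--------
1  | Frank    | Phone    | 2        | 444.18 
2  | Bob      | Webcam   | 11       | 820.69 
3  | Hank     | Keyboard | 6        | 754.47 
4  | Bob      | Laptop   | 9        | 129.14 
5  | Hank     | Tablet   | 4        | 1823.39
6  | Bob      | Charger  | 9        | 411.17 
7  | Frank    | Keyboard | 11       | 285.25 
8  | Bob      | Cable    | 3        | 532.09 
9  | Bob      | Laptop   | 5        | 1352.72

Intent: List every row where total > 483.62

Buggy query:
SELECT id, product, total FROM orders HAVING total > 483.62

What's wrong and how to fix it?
Bug: HAVING filters the output of aggregation, but this query has no GROUP BY and no aggregate functions, so SQLite rejects it (HAVING clause on a non-aggregate query); the condition here is per row

Fix: Use WHERE for row-level filtering

Corrected query:
SELECT id, product, total FROM orders WHERE total > 483.62

Result:
id | product  | total  
---+----------+--------
2  | Webcam   | 820.69 
3  | Keyboard | 754.47 
5  | Tablet   | 1823.39
8  | Cable    | 532.09 
9  | Laptop   | 1352.72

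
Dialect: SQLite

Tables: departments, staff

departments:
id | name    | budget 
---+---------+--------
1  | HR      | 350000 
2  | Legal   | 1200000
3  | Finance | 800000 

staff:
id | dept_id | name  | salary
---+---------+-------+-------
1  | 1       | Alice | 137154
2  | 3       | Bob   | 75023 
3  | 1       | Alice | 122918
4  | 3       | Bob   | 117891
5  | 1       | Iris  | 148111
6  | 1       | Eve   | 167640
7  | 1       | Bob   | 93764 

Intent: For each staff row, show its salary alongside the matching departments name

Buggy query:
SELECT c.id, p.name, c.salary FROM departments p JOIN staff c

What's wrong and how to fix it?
Bug: Missing join condition: each staff row is matched to all departments rows instead of just its own

Fix: Add ON c.dept_id = p.id to the JOIN

Corrected query:
SELECT c.id, p.name, c.salary FROM departments p JOIN staff c ON c.dept_id = p.id

Result:
id | name    | salary
---+---------+-------
1  | HR      | 137154
2  | Finance | 75023 
3  | HR      | 122918
4  | Finance | 117891
5  | HR      | 148111
6  | HR      | 167640
7  | HR      | 93764 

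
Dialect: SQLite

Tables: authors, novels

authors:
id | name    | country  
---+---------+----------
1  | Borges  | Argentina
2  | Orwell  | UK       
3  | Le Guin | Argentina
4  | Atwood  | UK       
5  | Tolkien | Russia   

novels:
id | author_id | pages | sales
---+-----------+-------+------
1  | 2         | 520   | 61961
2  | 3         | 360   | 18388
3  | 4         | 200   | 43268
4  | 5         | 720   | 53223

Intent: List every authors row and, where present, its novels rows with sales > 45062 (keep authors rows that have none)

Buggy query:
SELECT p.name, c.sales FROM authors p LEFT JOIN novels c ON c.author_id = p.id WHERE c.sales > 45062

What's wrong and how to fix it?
Bug: Filtering c.sales in WHERE discards the NULL rows produced by LEFT JOIN, turning it into an inner join

Fix: Move the right-table condition into the ON clause so unmatched parents are kept

Corrected query:
SELECT p.name, c.sales FROM authors p LEFT JOIN novels c ON c.author_id = p.id AND c.sales > 45062

Result:
name    | sales
--------+------
Borges  | NULL 
Orwell  | 61961
Le Guin | NULL 
Atwood  | NULL 
Tolkien | 53223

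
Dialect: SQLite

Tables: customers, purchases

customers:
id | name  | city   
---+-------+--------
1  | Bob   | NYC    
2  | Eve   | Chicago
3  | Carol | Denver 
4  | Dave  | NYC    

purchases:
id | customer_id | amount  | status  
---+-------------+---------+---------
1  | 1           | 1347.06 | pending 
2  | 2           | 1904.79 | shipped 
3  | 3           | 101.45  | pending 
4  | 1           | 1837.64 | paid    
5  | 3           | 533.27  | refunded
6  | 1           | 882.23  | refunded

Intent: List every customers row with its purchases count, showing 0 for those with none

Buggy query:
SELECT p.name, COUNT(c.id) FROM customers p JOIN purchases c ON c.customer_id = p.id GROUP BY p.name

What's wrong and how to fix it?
Bug: INNER JOIN drops customers rows that have no matching purchases rows

Fix: Use LEFT JOIN so parents without children still appear (COUNT(c.id) gives 0)

Corrected query:
SELECT p.name, COUNT(c.id) FROM customers p LEFT JOIN purchases c ON c.customer_id = p.id GROUP BY p.name

Result:
name  | COUNT(c.id)
------+------------
Bob   | 3          
Carol | 2          
Dave  | 0          
Eve   | 1          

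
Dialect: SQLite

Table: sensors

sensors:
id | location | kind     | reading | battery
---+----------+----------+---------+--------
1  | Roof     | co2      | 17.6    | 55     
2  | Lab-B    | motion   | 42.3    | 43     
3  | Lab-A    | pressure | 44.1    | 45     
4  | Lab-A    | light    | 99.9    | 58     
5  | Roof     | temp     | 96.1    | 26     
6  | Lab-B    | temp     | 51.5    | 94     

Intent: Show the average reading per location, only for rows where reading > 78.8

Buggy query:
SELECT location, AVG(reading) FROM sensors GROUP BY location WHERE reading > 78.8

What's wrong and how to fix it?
Bug: Row-level WHERE must come before GROUP BY in the clause order

Fix: Move the WHERE clause before GROUP BY

Corrected query:
SELECT location, AVG(reading) FROM sensors WHERE reading > 78.8 GROUP BY location

Result:
location | AVG(reading)
---------+-------------
Lab-A    | 99.9        
Roof     | 96.1        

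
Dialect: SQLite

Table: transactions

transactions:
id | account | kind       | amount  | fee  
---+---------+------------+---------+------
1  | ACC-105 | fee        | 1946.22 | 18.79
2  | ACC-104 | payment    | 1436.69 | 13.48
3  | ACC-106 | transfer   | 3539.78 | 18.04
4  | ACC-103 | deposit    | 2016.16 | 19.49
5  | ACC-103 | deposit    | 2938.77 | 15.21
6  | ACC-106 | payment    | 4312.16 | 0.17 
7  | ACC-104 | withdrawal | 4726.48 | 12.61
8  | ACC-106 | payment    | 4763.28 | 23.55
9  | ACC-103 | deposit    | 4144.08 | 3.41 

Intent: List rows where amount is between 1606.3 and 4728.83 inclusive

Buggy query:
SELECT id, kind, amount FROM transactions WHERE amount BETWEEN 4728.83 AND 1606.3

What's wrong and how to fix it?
Bug: The bounds are reversed; BETWEEN a AND b requires a <= b to match anything

Fix: Swap the bounds so the smaller value comes first

Corrected query:
SELECT id, kind, amount FROM transactions WHERE amount BETWEEN 1606.3 AND 4728.83

Result:
id | kind       | amount 
---+------------+--------
1  | fee        | 1946.22
3  | transfer   | 3539.78
4  | deposit    | 2016.16
5  | deposit    | 2938.77
6  | payment    | 4312.16
7  | withdrawal | 4726.48
9  | deposit    | 4144.08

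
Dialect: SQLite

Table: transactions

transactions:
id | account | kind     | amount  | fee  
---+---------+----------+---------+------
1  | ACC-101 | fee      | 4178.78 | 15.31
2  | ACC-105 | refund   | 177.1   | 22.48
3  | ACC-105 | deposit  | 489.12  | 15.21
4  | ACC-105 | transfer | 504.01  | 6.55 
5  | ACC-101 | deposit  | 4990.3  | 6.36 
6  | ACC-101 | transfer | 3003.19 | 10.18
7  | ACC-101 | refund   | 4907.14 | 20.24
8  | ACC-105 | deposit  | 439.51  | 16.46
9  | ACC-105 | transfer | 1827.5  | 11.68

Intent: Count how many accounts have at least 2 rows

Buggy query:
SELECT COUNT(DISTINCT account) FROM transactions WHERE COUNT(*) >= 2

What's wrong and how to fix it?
Bug: COUNT(*) cannot appear in WHERE; the per-group count doesn't exist yet

Fix: Group first with HAVING COUNT(*) >= 2, then COUNT the resulting groups

Corrected query:
SELECT COUNT(*) FROM (SELECT account FROM transactions GROUP BY account HAVING COUNT(*) >= 2)

Result:
COUNT(*)
--------
2       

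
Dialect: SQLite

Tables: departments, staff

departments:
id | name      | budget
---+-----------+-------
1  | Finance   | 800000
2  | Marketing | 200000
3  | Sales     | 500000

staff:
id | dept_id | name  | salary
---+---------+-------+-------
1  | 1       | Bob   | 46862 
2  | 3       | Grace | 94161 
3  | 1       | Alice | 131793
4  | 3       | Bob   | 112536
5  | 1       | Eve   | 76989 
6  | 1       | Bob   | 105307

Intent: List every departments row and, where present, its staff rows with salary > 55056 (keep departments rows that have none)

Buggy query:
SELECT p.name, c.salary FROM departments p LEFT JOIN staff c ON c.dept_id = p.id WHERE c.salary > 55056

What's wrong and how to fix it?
Bug: Filtering c.salary in WHERE discards the NULL rows produced by LEFT JOIN, turning it into an inner join

Fix: Put 'c.salary > 55056' in the JOIN's ON clause instead of WHERE

Corrected query:
SELECT p.name, c.salary FROM departments p LEFT JOIN staff c ON c.dept_id = p.id AND c.salary > 55056

Result:
name      | salary
----------+-------
Finance   | 76989 
Finance   | 105307
Finance   | 131793
Marketing | NULL  
Sales     | 94161 
Sales     | 112536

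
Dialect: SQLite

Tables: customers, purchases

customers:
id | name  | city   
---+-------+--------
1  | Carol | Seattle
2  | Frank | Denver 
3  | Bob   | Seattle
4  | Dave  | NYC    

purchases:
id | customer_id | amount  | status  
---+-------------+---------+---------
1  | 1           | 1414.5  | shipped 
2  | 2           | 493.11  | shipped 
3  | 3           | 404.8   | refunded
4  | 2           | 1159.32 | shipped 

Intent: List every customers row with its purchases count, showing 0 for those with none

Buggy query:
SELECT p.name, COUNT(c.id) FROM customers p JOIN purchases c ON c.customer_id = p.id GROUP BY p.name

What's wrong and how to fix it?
Bug: An inner join excludes parents with zero children

Fix: Switch to LEFT JOIN to retain unmatched parent rows

Corrected query:
SELECT p.name, COUNT(c.id) FROM customers p LEFT JOIN purchases c ON c.customer_id = p.id GROUP BY p.name

Result:
name  | COUNT(c.id)
------+------------
Bob   | 1          
Carol | 1          
Dave  | 0          
Frank | 2          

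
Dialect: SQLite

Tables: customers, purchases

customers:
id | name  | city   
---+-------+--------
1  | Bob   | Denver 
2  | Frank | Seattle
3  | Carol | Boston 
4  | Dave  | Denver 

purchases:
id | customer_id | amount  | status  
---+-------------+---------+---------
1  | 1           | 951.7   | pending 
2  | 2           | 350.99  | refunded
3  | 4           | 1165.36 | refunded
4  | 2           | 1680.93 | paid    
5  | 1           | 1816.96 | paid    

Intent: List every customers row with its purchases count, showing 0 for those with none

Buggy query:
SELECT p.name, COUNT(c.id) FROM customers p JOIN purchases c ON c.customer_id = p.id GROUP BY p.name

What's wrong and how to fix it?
Bug: An inner join excludes parents with zero children

Fix: Switch to LEFT JOIN to retain unmatched parent rows

Corrected query:
SELECT p.name, COUNT(c.id) FROM customers p LEFT JOIN purchases c ON c.customer_id = p.id GROUP BY p.name

Result:
name  | COUNT(c.id)
------+------------
Bob   | 2          
Carol | 0          
Dave  | 1          
Frank | 2          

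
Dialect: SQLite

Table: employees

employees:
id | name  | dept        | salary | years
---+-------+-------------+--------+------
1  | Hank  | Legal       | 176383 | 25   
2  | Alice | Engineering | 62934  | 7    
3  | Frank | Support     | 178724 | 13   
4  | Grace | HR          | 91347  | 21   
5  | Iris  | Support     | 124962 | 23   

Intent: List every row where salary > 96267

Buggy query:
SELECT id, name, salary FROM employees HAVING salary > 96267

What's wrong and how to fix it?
Bug: This is a non-aggregate query (no GROUP BY, no aggregates), so in SQLite the HAVING clause is invalid here; a row-level condition belongs in WHERE

Fix: Use WHERE for row-level filtering

Corrected query:
SELECT id, name, salary FROM employees WHERE salary > 96267

Result:
id | name  | salary
---+-------+-------
1  | Hank  | 176383
3  | Frank | 178724
5  | Iris  | 124962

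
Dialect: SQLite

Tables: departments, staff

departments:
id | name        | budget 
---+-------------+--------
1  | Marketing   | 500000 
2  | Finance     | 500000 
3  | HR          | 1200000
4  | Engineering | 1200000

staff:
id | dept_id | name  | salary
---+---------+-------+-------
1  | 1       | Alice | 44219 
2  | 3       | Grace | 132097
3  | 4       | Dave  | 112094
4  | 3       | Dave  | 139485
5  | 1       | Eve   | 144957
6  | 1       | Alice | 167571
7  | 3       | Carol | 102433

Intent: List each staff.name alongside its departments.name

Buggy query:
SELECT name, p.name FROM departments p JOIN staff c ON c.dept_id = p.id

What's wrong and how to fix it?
Bug: Both tables have a 'name' column; the unqualified reference is ambiguous

Fix: Qualify the column with its table alias (c.name)

Corrected query:
SELECT c.name, p.name FROM departments p JOIN staff c ON c.dept_id = p.id

Result:
name  | name       
------+------------
Alice | Marketing  
Grace | HR         
Dave  | Engineering
Dave  | HR         
Eve   | Marketing  
Alice | Marketing  
Carol | HR         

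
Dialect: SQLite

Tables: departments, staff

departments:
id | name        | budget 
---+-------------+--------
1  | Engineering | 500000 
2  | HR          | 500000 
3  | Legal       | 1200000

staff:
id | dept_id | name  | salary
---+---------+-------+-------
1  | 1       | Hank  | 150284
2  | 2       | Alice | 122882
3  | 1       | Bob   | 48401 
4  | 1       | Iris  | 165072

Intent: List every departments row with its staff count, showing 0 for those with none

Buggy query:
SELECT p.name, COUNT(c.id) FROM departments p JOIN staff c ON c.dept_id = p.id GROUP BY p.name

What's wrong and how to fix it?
Bug: An inner join excludes parents with zero children

Fix: Switch to LEFT JOIN to retain unmatched parent rows

Corrected query:
SELECT p.name, COUNT(c.id) FROM departments p LEFT JOIN staff c ON c.dept_id = p.id GROUP BY p.name

Result:
name        | COUNT(c.id)
------------+------------
Engineering | 3          
HR          | 1          
Legal       | 0          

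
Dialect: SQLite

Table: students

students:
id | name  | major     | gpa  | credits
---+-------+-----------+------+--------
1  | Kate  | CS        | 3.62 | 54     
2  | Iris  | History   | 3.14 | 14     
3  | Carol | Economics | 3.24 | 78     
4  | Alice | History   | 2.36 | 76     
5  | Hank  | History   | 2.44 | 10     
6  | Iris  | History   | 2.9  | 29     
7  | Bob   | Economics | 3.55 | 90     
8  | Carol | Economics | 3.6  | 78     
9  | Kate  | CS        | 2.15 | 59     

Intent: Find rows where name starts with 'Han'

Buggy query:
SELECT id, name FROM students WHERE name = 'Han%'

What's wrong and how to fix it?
Bug: Wildcards only work with LIKE; '=' treats '%' as a literal character

Fix: Replace '=' with LIKE so 'Han%' is treated as a pattern

Corrected query:
SELECT id, name FROM students WHERE name LIKE 'Han%'

Result:
id | name
---+-----
5  | Hank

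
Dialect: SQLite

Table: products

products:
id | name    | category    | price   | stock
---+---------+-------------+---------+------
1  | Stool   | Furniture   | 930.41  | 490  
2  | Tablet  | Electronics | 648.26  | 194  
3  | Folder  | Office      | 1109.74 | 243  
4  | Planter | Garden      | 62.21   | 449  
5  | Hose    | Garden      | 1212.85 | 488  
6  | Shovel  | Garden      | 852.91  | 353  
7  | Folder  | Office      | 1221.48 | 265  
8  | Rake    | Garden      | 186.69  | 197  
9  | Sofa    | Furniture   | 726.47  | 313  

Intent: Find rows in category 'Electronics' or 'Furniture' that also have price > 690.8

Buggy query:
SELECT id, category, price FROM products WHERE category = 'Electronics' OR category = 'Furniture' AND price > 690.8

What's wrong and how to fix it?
Bug: Without parentheses, AND is evaluated before OR, so the price filter only applies to the 'Furniture' branch

Fix: Add parentheses around the OR so the AND applies to both alternatives

Corrected query:
SELECT id, category, price FROM products WHERE (category = 'Electronics' OR category = 'Furniture') AND price > 690.8

Result:
id | category  | price 
---+-----------+-------
1  | Furniture | 930.41
9  | Furniture | 726.47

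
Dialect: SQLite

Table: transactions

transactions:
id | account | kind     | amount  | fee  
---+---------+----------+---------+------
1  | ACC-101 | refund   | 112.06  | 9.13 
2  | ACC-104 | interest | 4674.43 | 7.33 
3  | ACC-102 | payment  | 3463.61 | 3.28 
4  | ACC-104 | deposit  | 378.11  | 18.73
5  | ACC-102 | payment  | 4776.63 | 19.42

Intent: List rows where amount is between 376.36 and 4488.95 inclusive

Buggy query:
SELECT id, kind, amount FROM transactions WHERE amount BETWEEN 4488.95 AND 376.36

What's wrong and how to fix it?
Bug: The bounds are reversed; BETWEEN a AND b requires a <= b to match anything

Fix: Write BETWEEN 376.36 AND 4488.95

Corrected query:
SELECT id, kind, amount FROM transactions WHERE amount BETWEEN 376.36 AND 4488.95

Result:
id | kind    | amount 
---+---------+--------
3  | payment | 3463.61
4  | deposit | 378.11 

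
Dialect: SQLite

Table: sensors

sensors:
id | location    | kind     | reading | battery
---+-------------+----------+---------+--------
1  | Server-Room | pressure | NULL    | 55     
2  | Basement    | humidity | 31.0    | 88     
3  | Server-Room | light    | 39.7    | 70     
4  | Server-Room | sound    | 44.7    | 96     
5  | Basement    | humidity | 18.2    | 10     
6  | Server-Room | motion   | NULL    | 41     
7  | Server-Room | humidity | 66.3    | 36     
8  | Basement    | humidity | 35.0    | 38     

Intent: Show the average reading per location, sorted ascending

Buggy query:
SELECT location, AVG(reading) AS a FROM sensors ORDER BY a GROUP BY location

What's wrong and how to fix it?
Bug: GROUP BY must precede ORDER BY

Fix: Reorder: SELECT … FROM … GROUP BY … ORDER BY …

Corrected query:
SELECT location, AVG(reading) AS a FROM sensors GROUP BY location ORDER BY a

Result:
location    | a        
------------+----------
Basement    | 28.066667
Server-Room | 50.233333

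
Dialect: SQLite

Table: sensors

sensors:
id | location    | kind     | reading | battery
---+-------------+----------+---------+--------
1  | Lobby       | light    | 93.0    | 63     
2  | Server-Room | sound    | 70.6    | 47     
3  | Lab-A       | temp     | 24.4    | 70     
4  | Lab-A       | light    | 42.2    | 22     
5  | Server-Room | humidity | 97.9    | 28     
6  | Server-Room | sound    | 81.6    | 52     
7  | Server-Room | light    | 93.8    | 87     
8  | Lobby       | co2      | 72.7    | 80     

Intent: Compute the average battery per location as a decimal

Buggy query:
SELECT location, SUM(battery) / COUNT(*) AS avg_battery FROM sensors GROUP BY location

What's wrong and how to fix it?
Bug: Both operands are integers, so '/' performs integer division and truncates

Fix: Multiply by 1.0 (or CAST to REAL) to force floating-point division

Corrected query:
SELECT location, SUM(battery) * 1.0 / COUNT(*) AS avg_battery FROM sensors GROUP BY location

Result:
location    | avg_battery
------------+------------
Lab-A       | 46         
Lobby       | 71.5       
Server-Room | 53.5       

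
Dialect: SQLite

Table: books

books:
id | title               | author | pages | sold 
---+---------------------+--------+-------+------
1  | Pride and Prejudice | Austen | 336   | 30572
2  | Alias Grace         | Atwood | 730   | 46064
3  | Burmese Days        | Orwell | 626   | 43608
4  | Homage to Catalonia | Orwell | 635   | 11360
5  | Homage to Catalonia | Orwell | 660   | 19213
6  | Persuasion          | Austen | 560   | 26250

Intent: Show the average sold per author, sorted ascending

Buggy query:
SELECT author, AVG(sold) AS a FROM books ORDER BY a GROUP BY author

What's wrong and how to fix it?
Bug: GROUP BY must precede ORDER BY

Fix: Reorder: SELECT … FROM … GROUP BY … ORDER BY …

Corrected query:
SELECT author, AVG(sold) AS a FROM books GROUP BY author ORDER BY a

Result:
author | a    
-------+------
Orwell | 24727
Austen | 28411
Atwood | 46064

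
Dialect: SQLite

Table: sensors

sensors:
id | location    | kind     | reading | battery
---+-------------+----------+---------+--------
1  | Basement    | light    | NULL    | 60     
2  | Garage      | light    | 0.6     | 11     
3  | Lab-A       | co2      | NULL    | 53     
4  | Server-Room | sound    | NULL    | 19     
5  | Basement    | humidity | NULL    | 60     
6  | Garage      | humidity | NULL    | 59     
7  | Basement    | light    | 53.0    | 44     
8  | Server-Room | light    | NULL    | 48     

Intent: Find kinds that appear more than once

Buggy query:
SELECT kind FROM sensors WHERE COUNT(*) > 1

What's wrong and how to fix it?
Bug: WHERE can't reference COUNT(*); aggregates are computed after WHERE

Fix: Group first, then use HAVING for the count condition

Corrected query:
SELECT kind FROM sensors GROUP BY kind HAVING COUNT(*) > 1

Result:
kind    
--------
humidity
light   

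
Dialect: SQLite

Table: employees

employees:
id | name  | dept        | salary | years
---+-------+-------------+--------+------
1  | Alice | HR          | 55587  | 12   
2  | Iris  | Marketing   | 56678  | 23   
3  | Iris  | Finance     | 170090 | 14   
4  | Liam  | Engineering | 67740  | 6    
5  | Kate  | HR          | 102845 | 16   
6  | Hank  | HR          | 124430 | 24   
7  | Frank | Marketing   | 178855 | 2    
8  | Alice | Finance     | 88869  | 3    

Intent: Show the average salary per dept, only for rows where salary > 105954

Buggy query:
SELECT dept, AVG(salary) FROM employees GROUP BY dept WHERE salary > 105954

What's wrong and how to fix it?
Bug: Row-level WHERE must come before GROUP BY in the clause order

Fix: Move the WHERE clause before GROUP BY

Corrected query:
SELECT dept, AVG(salary) FROM employees WHERE salary > 105954 GROUP BY dept

Result:
dept      | AVG(salary)
----------+------------
Finance   | 170090     
HR        | 124430     
Marketing | 178855     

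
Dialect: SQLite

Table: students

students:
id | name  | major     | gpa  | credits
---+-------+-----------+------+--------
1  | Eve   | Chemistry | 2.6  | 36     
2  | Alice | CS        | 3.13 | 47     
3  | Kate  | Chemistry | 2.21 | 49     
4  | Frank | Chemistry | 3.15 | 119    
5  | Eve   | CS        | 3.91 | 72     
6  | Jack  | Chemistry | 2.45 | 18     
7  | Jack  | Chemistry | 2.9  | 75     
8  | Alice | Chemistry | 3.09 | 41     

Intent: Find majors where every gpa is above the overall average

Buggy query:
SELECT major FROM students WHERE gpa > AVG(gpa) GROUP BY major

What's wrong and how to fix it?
Bug: AVG() is an aggregate; it can't sit directly in WHERE

Fix: Compute the overall average in a scalar subquery and compare each group's MIN against it in HAVING

Corrected query:
SELECT major FROM students GROUP BY major HAVING MIN(gpa) > (SELECT AVG(gpa) FROM students)

Result:
major
-----
CS   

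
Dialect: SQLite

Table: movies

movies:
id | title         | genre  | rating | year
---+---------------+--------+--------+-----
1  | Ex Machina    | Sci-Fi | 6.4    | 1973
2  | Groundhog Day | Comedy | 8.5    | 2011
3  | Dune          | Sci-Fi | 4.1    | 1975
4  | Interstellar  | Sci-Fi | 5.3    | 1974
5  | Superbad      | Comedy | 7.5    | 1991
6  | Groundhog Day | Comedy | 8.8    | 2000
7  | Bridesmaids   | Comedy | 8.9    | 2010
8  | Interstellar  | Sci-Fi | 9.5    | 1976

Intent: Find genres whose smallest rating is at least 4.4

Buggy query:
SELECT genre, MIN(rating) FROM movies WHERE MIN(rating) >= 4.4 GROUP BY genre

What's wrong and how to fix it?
Bug: Aggregates like MIN are computed per group after WHERE runs

Fix: Use HAVING for the per-group MIN condition

Corrected query:
SELECT genre, MIN(rating) FROM movies GROUP BY genre HAVING MIN(rating) >= 4.4

Result:
genre  | MIN(rating)
-------+------------
Comedy | 7.5        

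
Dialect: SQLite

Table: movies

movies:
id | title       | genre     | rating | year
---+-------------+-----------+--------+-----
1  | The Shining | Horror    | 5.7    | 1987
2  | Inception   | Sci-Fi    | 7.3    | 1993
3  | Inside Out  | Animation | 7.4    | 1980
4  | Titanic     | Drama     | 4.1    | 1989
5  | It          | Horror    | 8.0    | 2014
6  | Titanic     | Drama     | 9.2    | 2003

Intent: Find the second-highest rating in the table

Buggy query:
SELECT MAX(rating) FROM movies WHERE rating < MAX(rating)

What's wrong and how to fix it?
Bug: The inner MAX is an aggregate inside WHERE, which is not allowed

Fix: Put the inner MAX in a scalar subquery

Corrected query:
SELECT MAX(rating) FROM movies WHERE rating < (SELECT MAX(rating) FROM movies)

Result:
MAX(rating)
-----------
8          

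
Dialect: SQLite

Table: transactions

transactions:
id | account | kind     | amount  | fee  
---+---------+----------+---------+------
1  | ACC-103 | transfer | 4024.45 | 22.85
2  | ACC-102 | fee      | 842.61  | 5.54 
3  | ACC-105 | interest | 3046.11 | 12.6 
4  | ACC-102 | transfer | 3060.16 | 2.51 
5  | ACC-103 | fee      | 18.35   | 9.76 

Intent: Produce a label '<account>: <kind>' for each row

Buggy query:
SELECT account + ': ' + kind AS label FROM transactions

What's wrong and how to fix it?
Bug: SQLite uses || for string concatenation; + coerces text to numbers (yielding 0)

Fix: Use the || operator for string concatenation

Corrected query:
SELECT account || ': ' || kind AS label FROM transactions

Result:
label            
-----------------
ACC-103: transfer
ACC-102: fee     
ACC-105: interest
ACC-102: transfer
ACC-103: fee     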